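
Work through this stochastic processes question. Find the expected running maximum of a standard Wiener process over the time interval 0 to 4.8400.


E(max B(s)) = sqrt(2t/pi)
= sqrt(2*4.8400/pi)
= sqrt(3.0812)
= 1.7553

1.7553


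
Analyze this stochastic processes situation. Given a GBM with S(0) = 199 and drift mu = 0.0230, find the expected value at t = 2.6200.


E[S(t)] = S(0) * exp(mu * t)
= 199 * exp(0.0230 * 2.6200)
= 199 * 1.0621
= 211.3604

211.3604


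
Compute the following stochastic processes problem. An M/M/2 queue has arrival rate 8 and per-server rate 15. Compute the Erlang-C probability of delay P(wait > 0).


a = lambda/mu = 0.5333
rho = a/c = 0.2667
Erlang-C formula applied:
C(c,a) = 0.1123

0.1123


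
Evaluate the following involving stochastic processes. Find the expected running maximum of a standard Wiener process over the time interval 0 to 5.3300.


E(max B(s)) = sqrt(2t/pi)
= sqrt(2*5.3300/pi)
= sqrt(3.3932)
= 1.8421

1.8421


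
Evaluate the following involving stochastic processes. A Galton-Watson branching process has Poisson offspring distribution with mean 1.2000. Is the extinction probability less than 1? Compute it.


Since mu = 1.2000 > 1, extinction prob q < 1.
Solve s = exp(mu*(s-1)) iteratively.
q = 0.6863

0.6863


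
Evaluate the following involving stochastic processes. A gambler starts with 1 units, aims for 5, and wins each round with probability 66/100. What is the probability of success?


Gambler's ruin formula:
r = q/p = 0.3400/0.6600 = 0.5152
P(win) = (1 - r^i)/(1 - r^N)
= (1 - 0.5152^1)/(1 - 0.5152^5)
= 0.5031

0.5031


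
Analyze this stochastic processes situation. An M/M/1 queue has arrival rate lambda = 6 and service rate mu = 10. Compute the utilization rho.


rho = lambda/mu
= 6/10
= 0.6000

0.6000


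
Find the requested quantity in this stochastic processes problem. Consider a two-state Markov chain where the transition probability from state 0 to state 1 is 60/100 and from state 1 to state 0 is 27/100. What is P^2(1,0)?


Computing P^2 by matrix multiplication.
P = [[0.4000, 0.6000], [0.2700, 0.7300]]
After raising P to the power 2:
P^2(1,0) = 0.3051

0.3051


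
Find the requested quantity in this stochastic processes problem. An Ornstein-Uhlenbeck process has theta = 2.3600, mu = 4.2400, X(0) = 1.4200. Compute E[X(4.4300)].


E[X(t)] = mu + (X(0) - mu)*exp(-theta*t)
= 4.2400 + (1.4200 - 4.2400)*exp(-2.3600*4.4300)
= 4.2400 + -2.8200 * 2.8810e-05
= 4.2399

4.2399


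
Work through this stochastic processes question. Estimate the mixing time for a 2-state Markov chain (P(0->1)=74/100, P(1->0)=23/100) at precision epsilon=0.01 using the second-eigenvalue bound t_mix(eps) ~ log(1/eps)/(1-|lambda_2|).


lambda_2 = |1 - p01 - p10| = |1 - 0.7400 - 0.2300| = 0.0300
t_mix ~ log(1/eps)/(1 - |lambda_2|)
= log(100)/(1 - 0.0300) = 4.6052/0.9700
= 4.7476

4.7476


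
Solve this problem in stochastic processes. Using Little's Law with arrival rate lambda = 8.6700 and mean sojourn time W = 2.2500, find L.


Little's Law: L = lambda * W
= 8.6700 * 2.2500
= 19.5075

19.5075


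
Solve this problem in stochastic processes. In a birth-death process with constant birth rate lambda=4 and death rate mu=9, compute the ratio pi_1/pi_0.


For birth-death process, pi_n/pi_0 = (lambda/mu)^n
= (4/9)^1
= 0.4444

0.4444


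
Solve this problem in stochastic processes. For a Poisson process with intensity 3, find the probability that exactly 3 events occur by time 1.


P(N(t)=k) = (lambda*t)^k * exp(-lambda*t) / k!
lambda*t = 3
= 3^3 * exp(-3) / 3!
= 27 * 0.0498 / 6
= 0.2240

0.2240


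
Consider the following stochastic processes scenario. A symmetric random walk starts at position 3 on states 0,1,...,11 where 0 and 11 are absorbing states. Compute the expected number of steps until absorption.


For symmetric RW on 0,...,N with absorbing barriers, E(i) = i*(N-i)
E(3) = 3 * 8 = 24

24


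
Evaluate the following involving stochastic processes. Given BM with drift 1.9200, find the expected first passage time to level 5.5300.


Expected first passage time = a/mu
= 5.5300/1.9200
= 2.8802

2.8802


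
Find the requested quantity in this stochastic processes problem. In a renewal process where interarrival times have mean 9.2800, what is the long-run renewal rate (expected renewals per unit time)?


Long-run renewal rate = 1/E(X)
= 1/9.2800
= 0.1078

0.1078


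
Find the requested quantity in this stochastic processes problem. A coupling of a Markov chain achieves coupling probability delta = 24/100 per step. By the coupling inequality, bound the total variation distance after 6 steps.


TV distance bound <= (1-delta)^n
= (1 - 0.2400)^6
= 0.7600^6
= 0.1927

0.1927


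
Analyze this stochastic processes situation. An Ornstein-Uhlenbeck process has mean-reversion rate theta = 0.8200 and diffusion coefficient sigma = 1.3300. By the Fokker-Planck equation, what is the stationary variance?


Stationary variance = sigma^2 / (2*theta)
= 1.3300^2 / (2*0.8200)
= 1.7689 / 1.6400
= 1.0786

1.0786


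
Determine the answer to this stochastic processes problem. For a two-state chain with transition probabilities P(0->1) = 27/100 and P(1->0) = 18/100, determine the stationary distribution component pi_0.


Stationary distribution: pi_0 = p10/(p01+p10), pi_1 = p01/(p01+p10)
p01 = 0.2700, p10 = 0.1800
pi_0 = 0.4000

0.4000


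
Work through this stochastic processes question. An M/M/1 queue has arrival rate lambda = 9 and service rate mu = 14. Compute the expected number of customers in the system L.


rho = 9/14 = 0.6429
L = rho/(1-rho)
= 0.6429/0.3571
= 1.8000

1.8000


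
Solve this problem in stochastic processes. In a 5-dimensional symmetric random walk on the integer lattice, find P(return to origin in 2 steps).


P(return in 2 steps) = P(reverse first step) = 1/(2d)
= 1/10
= 0.1000

0.1000


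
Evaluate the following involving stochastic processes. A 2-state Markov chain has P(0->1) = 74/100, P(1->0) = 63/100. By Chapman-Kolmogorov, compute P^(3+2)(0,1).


P^5 = P^3 * P^2
Computing via matrix multiplication of the transition matrix.
Entry (0,1) of P^5 = 0.5439

0.5439


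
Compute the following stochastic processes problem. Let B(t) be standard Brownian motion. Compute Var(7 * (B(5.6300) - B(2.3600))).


Var(alpha*(B(t)-B(s))) = alpha^2 * (t-s)
= 7^2 * (5.6300 - 2.3600)
= 49 * 3.2700
= 160.2300

160.2300


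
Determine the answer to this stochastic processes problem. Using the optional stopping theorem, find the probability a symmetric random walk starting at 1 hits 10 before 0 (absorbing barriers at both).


By optional stopping theorem: E(M at tau) = M(0) = 1
P(hit 10)*10 + P(hit 0)*0 = 1
P(hit 10) = (1 - 0)/(10 - 0) = 1/10 = 0.1000

0.1000


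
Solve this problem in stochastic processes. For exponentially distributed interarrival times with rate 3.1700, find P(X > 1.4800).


P(X > t) = exp(-lambda * t)
= exp(-3.1700 * 1.4800)
= exp(-4.6916) = 0.0092

0.0092


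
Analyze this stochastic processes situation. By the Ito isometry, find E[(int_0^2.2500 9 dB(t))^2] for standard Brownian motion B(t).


By Ito isometry: E[(int f dB)^2] = int f^2 dt
= 9^2 * 2.2500
= 81 * 2.2500 = 182.2500

182.2500


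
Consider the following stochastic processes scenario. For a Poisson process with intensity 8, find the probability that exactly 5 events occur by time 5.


P(N(t)=k) = (lambda*t)^k * exp(-lambda*t) / k!
lambda*t = 40
= 40^5 * exp(-40) / 5!
= 102400000 * 4.2484e-18 / 120
= 3.6253e-12

3.6253e-12


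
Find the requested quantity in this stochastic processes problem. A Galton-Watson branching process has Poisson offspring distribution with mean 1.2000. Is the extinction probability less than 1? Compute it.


Since mu = 1.2000 > 1, extinction prob q < 1.
Solve s = exp(mu*(s-1)) iteratively.
q = 0.6863

0.6863


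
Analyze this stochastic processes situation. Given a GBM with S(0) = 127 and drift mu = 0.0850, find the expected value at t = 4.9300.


E[S(t)] = S(0) * exp(mu * t)
= 127 * exp(0.0850 * 4.9300)
= 127 * 1.5205
= 193.1056

193.1056


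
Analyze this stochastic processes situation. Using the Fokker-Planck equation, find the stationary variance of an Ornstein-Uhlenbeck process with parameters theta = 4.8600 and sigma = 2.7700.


Stationary variance = sigma^2 / (2*theta)
= 2.7700^2 / (2*4.8600)
= 7.6729 / 9.7200
= 0.7894

0.7894


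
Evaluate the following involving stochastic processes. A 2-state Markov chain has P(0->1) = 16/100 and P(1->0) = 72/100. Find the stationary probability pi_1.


Stationary distribution: pi_0 = p10/(p01+p10), pi_1 = p01/(p01+p10)
p01 = 0.1600, p10 = 0.7200
pi_1 = 0.1818

0.1818


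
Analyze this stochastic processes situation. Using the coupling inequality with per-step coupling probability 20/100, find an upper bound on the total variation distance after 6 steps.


TV distance bound <= (1-delta)^n
= (1 - 0.2000)^6
= 0.8000^6
= 0.2621

0.2621


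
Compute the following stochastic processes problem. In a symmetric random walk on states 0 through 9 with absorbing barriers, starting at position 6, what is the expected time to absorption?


For symmetric RW on 0,...,N with absorbing barriers, E(i) = i*(N-i)
E(6) = 6 * 3 = 18

18


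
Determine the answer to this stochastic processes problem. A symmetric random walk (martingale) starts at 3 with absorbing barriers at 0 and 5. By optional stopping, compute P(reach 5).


By optional stopping theorem: E(M at tau) = M(0) = 3
P(hit 5)*5 + P(hit 0)*0 = 3
P(hit 5) = (3 - 0)/(5 - 0) = 3/5 = 0.6000

0.6000


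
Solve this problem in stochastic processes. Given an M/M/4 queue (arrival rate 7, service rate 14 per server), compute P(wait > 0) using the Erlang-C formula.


a = lambda/mu = 0.5000
rho = a/c = 0.1250
Erlang-C formula applied:
C(c,a) = 0.0018

0.0018


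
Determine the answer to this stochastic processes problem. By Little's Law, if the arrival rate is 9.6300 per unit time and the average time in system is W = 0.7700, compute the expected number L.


Little's Law: L = lambda * W
= 9.6300 * 0.7700
= 7.4151

7.4151


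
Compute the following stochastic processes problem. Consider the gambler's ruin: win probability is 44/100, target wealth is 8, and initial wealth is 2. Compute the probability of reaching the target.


Gambler's ruin formula:
r = q/p = 0.5600/0.4400 = 1.2727
P(win) = (1 - r^i)/(1 - r^N)
= (1 - 1.2727^2)/(1 - 1.2727^8)
= 0.1053

0.1053


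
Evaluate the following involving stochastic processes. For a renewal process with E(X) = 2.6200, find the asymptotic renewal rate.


Long-run renewal rate = 1/E(X)
= 1/2.6200
= 0.3817

0.3817


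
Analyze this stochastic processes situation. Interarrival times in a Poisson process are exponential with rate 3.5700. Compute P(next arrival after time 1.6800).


P(X > t) = exp(-lambda * t)
= exp(-3.5700 * 1.6800)
= exp(-5.9976) = 0.0025

0.0025


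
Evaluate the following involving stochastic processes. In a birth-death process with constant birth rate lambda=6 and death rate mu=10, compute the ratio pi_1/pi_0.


For birth-death process, pi_n/pi_0 = (lambda/mu)^n
= (6/10)^1
= 0.6000

0.6000


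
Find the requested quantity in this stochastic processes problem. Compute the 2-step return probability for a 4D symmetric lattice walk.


P(return in 2 steps) = P(reverse first step) = 1/(2d)
= 1/8
= 0.1250

0.1250


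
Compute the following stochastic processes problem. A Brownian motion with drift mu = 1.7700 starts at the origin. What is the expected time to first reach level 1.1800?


Expected first passage time = a/mu
= 1.1800/1.7700
= 0.6667

0.6667


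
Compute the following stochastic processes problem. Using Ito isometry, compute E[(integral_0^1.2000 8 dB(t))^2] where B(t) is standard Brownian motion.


By Ito isometry: E[(int f dB)^2] = int f^2 dt
= 8^2 * 1.2000
= 64 * 1.2000 = 76.8000

76.8000


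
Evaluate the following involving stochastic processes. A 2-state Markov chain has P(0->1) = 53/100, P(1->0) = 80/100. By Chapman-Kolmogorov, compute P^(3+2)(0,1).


P^5 = P^3 * P^2
Computing via matrix multiplication of the transition matrix.
Entry (0,1) of P^5 = 0.4001

0.4001


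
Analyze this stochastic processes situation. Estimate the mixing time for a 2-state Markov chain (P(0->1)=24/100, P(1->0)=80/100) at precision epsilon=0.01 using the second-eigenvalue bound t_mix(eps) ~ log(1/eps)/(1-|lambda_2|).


lambda_2 = |1 - p01 - p10| = |1 - 0.2400 - 0.8000| = 0.0400
t_mix ~ log(1/eps)/(1 - |lambda_2|)
= log(100)/(1 - 0.0400) = 4.6052/0.9600
= 4.7971

4.7971


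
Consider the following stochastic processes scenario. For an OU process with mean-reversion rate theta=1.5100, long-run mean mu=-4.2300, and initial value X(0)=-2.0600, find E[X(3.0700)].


E[X(t)] = mu + (X(0) - mu)*exp(-theta*t)
= -4.2300 + (-2.0600 - -4.2300)*exp(-1.5100*3.0700)
= -4.2300 + 2.1700 * 0.0097
= -4.2090

-4.2090


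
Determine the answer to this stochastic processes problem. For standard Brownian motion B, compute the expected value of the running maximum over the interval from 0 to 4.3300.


E(max B(s)) = sqrt(2t/pi)
= sqrt(2*4.3300/pi)
= sqrt(2.7566)
= 1.6603

1.6603


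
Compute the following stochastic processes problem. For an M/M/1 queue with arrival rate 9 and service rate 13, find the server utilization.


rho = lambda/mu
= 9/13
= 0.6923

0.6923


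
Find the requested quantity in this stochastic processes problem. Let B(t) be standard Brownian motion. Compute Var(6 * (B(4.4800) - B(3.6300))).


Var(alpha*(B(t)-B(s))) = alpha^2 * (t-s)
= 6^2 * (4.4800 - 3.6300)
= 36 * 0.8500
= 30.6000

30.6000


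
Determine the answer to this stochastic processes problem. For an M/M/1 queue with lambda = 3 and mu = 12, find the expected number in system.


rho = 3/12 = 0.2500
L = rho/(1-rho)
= 0.2500/0.7500
= 0.3333

0.3333


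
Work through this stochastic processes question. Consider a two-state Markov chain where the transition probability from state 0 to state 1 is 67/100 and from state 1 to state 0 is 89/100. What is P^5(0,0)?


Computing P^5 by matrix multiplication.
P = [[0.3300, 0.6700], [0.8900, 0.1100]]
After raising P to the power 5:
P^5(0,0) = 0.5469

0.5469


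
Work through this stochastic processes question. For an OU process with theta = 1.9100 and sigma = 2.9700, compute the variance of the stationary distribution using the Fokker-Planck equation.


Stationary variance = sigma^2 / (2*theta)
= 2.9700^2 / (2*1.9100)
= 8.8209 / 3.8200
= 2.3091

2.3091


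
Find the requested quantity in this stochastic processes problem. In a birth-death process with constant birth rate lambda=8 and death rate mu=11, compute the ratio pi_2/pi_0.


For birth-death process, pi_n/pi_0 = (lambda/mu)^n
= (8/11)^2
= 0.5289

0.5289


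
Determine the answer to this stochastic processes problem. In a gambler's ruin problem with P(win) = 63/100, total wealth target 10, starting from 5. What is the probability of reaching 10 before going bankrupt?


Gambler's ruin formula:
r = q/p = 0.3700/0.6300 = 0.5873
P(win) = (1 - r^i)/(1 - r^N)
= (1 - 0.5873^5)/(1 - 0.5873^10)
= 0.9347

0.9347


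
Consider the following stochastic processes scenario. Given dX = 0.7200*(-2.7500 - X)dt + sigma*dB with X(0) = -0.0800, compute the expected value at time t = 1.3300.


E[X(t)] = mu + (X(0) - mu)*exp(-theta*t)
= -2.7500 + (-0.0800 - -2.7500)*exp(-0.7200*1.3300)
= -2.7500 + 2.6700 * 0.3838
= -1.7252

-1.7252


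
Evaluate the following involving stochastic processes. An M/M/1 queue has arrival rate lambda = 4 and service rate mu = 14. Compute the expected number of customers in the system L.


rho = 4/14 = 0.2857
L = rho/(1-rho)
= 0.2857/0.7143
= 0.4000

0.4000


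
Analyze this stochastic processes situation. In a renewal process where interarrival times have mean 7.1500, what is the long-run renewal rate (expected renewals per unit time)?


Long-run renewal rate = 1/E(X)
= 1/7.1500
= 0.1399

0.1399


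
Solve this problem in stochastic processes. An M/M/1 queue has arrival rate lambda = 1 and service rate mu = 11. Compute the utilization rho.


rho = lambda/mu
= 1/11
= 0.0909

0.0909


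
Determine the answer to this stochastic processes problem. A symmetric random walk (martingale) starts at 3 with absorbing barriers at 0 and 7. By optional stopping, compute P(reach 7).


By optional stopping theorem: E(M at tau) = M(0) = 3
P(hit 7)*7 + P(hit 0)*0 = 3
P(hit 7) = (3 - 0)/(7 - 0) = 3/7 = 0.4286

0.4286


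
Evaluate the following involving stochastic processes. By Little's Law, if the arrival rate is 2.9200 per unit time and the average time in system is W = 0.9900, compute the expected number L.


Little's Law: L = lambda * W
= 2.9200 * 0.9900
= 2.8908

2.8908


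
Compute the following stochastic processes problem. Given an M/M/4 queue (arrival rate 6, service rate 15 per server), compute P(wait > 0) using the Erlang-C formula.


a = lambda/mu = 0.4000
rho = a/c = 0.1000
Erlang-C formula applied:
C(c,a) = 7.9444e-04

7.9444e-04


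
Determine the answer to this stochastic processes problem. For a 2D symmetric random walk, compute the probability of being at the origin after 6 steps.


P = C(6,3)^2 / 4^6
= 20^2 / 4096
= 400 / 4096
= 0.0977

0.0977


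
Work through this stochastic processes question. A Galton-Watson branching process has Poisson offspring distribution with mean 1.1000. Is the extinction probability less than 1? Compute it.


Since mu = 1.1000 > 1, extinction prob q < 1.
Solve s = exp(mu*(s-1)) iteratively.
q = 0.8239

0.8239


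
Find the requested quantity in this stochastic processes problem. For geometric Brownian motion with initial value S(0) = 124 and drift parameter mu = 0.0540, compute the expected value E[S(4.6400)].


E[S(t)] = S(0) * exp(mu * t)
= 124 * exp(0.0540 * 4.6400)
= 124 * 1.2847
= 159.3083

159.3083


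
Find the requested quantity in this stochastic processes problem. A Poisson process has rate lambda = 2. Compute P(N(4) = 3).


P(N(t)=k) = (lambda*t)^k * exp(-lambda*t) / k!
lambda*t = 8
= 8^3 * exp(-8) / 3!
= 512 * 3.3546e-04 / 6
= 0.0286

0.0286


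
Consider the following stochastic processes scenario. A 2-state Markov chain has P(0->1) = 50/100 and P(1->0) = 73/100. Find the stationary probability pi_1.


Stationary distribution: pi_0 = p10/(p01+p10), pi_1 = p01/(p01+p10)
p01 = 0.5000, p10 = 0.7300
pi_1 = 0.4065

0.4065


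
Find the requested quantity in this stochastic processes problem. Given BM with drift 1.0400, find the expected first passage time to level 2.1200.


Expected first passage time = a/mu
= 2.1200/1.0400
= 2.0385

2.0385


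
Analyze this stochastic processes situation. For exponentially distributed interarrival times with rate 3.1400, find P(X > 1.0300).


P(X > t) = exp(-lambda * t)
= exp(-3.1400 * 1.0300)
= exp(-3.2342) = 0.0394

0.0394


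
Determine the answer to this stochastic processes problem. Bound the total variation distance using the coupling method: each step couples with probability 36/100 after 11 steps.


TV distance bound <= (1-delta)^n
= (1 - 0.3600)^11
= 0.6400^11
= 0.0074

0.0074


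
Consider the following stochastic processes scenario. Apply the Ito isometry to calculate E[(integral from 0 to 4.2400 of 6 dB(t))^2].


By Ito isometry: E[(int f dB)^2] = int f^2 dt
= 6^2 * 4.2400
= 36 * 4.2400 = 152.6400

152.6400


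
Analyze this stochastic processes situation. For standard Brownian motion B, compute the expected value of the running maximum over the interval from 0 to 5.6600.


E(max B(s)) = sqrt(2t/pi)
= sqrt(2*5.6600/pi)
= sqrt(3.6033)
= 1.8982

1.8982


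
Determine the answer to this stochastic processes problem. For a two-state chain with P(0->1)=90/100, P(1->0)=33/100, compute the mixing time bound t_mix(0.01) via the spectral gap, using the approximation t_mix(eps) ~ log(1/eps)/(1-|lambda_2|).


lambda_2 = |1 - p01 - p10| = |1 - 0.9000 - 0.3300| = 0.2300
t_mix ~ log(1/eps)/(1 - |lambda_2|)
= log(100)/(1 - 0.2300) = 4.6052/0.7700
= 5.9807

5.9807


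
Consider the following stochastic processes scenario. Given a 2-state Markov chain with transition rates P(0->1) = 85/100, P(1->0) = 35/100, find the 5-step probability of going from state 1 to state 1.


Computing P^5 by matrix multiplication.
P = [[0.1500, 0.8500], [0.3500, 0.6500]]
After raising P to the power 5:
P^5(1,1) = 0.7082

0.7082


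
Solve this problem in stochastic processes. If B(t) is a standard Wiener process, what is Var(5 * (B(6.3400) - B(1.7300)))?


Var(alpha*(B(t)-B(s))) = alpha^2 * (t-s)
= 5^2 * (6.3400 - 1.7300)
= 25 * 4.6100
= 115.2500

115.2500


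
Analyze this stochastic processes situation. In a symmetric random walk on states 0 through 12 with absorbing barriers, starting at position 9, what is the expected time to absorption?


For symmetric RW on 0,...,N with absorbing barriers, E(i) = i*(N-i)
E(9) = 9 * 3 = 27

27


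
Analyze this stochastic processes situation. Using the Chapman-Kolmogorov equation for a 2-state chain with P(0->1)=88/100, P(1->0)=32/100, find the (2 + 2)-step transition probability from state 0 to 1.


P^4 = P^2 * P^2
Computing via matrix multiplication of the transition matrix.
Entry (0,1) of P^4 = 0.7322

0.7322


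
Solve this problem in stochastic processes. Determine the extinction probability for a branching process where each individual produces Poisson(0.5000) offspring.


Since mu = 0.5000 <= 1, extinction probability = 1.

1.0000


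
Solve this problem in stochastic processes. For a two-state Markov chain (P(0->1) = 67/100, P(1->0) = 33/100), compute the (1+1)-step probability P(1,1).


P^2 = P^1 * P^1
Computing via matrix multiplication of the transition matrix.
Entry (1,1) of P^2 = 0.6700

0.6700


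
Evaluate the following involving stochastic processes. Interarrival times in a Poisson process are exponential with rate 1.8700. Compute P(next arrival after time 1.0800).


P(X > t) = exp(-lambda * t)
= exp(-1.8700 * 1.0800)
= exp(-2.0196) = 0.1327

0.1327


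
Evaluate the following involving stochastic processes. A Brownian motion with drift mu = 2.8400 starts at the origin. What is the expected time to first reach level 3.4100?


Expected first passage time = a/mu
= 3.4100/2.8400
= 1.2007

1.2007


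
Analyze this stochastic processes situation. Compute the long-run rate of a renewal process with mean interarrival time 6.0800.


Long-run renewal rate = 1/E(X)
= 1/6.0800
= 0.1645

0.1645


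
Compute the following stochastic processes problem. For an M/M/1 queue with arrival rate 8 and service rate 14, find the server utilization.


rho = lambda/mu
= 8/14
= 0.5714

0.5714


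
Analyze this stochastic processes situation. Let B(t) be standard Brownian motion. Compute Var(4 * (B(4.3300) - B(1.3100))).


Var(alpha*(B(t)-B(s))) = alpha^2 * (t-s)
= 4^2 * (4.3300 - 1.3100)
= 16 * 3.0200
= 48.3200

48.3200


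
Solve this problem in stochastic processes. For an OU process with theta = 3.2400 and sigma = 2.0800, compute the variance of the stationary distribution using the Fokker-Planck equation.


Stationary variance = sigma^2 / (2*theta)
= 2.0800^2 / (2*3.2400)
= 4.3264 / 6.4800
= 0.6677

0.6677


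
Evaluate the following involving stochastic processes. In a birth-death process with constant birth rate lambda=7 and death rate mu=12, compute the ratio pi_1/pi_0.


For birth-death process, pi_n/pi_0 = (lambda/mu)^n
= (7/12)^1
= 0.5833

0.5833


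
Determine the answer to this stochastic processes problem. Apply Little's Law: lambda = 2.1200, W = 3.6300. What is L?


Little's Law: L = lambda * W
= 2.1200 * 3.6300
= 7.6956

7.6956


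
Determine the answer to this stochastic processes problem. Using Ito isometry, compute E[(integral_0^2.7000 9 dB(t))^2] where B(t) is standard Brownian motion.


By Ito isometry: E[(int f dB)^2] = int f^2 dt
= 9^2 * 2.7000
= 81 * 2.7000 = 218.7000

218.7000


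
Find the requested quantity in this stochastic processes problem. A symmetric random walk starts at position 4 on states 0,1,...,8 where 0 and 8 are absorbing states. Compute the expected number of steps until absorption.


For symmetric RW on 0,...,N with absorbing barriers, E(i) = i*(N-i)
E(4) = 4 * 4 = 16

16


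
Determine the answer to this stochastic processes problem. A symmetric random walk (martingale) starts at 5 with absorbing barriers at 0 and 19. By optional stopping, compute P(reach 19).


By optional stopping theorem: E(M at tau) = M(0) = 5
P(hit 19)*19 + P(hit 0)*0 = 5
P(hit 19) = (5 - 0)/(19 - 0) = 5/19 = 0.2632

0.2632


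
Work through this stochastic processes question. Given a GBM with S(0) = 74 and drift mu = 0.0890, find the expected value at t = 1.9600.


E[S(t)] = S(0) * exp(mu * t)
= 74 * exp(0.0890 * 1.9600)
= 74 * 1.1906
= 88.1029

88.1029


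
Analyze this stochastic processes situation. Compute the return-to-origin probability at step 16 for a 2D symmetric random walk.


P = C(16,8)^2 / 4^16
= 12870^2 / 4294967296
= 165636900 / 4294967296
= 0.0386

0.0386


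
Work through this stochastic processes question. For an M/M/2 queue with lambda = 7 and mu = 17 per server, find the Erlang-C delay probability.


a = lambda/mu = 0.4118
rho = a/c = 0.2059
Erlang-C formula applied:
C(c,a) = 0.0703

0.0703


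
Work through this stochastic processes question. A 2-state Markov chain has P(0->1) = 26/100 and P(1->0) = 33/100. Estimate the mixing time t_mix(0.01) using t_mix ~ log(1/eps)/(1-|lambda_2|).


lambda_2 = |1 - p01 - p10| = |1 - 0.2600 - 0.3300| = 0.4100
t_mix ~ log(1/eps)/(1 - |lambda_2|)
= log(100)/(1 - 0.4100) = 4.6052/0.5900
= 7.8054

7.8054


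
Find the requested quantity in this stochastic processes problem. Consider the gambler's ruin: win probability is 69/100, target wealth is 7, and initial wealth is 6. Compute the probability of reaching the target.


Gambler's ruin formula:
r = q/p = 0.3100/0.6900 = 0.4493
P(win) = (1 - r^i)/(1 - r^N)
= (1 - 0.4493^6)/(1 - 0.4493^7)
= 0.9955

0.9955


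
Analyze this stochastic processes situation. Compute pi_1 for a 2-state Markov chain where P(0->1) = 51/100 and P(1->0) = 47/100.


Stationary distribution: pi_0 = p10/(p01+p10), pi_1 = p01/(p01+p10)
p01 = 0.5100, p10 = 0.4700
pi_1 = 0.5204

0.5204


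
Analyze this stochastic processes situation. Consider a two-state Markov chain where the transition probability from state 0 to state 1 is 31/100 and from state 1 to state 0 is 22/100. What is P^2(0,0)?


Computing P^2 by matrix multiplication.
P = [[0.6900, 0.3100], [0.2200, 0.7800]]
After raising P to the power 2:
P^2(0,0) = 0.5443

0.5443


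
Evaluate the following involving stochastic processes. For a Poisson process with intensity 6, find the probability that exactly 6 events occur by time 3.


P(N(t)=k) = (lambda*t)^k * exp(-lambda*t) / k!
lambda*t = 18
= 18^6 * exp(-18) / 6!
= 34012224 * 1.5230e-08 / 720
= 7.1945e-04

7.1945e-04


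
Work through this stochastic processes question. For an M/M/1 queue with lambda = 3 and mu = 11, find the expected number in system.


rho = 3/11 = 0.2727
L = rho/(1-rho)
= 0.2727/0.7273
= 0.3750

0.3750


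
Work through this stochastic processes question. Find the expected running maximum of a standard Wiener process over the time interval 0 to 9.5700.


E(max B(s)) = sqrt(2t/pi)
= sqrt(2*9.5700/pi)
= sqrt(6.0925)
= 2.4683

2.4683


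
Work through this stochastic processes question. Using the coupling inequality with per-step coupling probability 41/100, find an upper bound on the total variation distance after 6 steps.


TV distance bound <= (1-delta)^n
= (1 - 0.4100)^6
= 0.5900^6
= 0.0422

0.0422


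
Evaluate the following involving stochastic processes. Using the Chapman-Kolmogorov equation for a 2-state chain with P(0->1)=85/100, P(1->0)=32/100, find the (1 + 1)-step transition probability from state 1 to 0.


P^2 = P^1 * P^1
Computing via matrix multiplication of the transition matrix.
Entry (1,0) of P^2 = 0.2656

0.2656


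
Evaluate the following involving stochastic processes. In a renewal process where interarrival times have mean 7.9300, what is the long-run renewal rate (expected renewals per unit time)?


Long-run renewal rate = 1/E(X)
= 1/7.9300
= 0.1261

0.1261


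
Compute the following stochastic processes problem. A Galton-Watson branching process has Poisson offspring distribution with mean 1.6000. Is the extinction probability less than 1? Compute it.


Since mu = 1.6000 > 1, extinction prob q < 1.
Solve s = exp(mu*(s-1)) iteratively.
q = 0.3580

0.3580


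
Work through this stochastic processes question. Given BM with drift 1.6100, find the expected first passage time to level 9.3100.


Expected first passage time = a/mu
= 9.3100/1.6100
= 5.7826

5.7826


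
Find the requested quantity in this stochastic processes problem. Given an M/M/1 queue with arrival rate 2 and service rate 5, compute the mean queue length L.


rho = 2/5 = 0.4000
L = rho/(1-rho)
= 0.4000/0.6000
= 0.6667

0.6667


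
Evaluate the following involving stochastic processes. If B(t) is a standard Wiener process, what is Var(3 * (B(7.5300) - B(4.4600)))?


Var(alpha*(B(t)-B(s))) = alpha^2 * (t-s)
= 3^2 * (7.5300 - 4.4600)
= 9 * 3.0700
= 27.6300

27.6300


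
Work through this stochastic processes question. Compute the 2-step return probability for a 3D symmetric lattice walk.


P(return in 2 steps) = P(reverse first step) = 1/(2d)
= 1/6
= 0.1667

0.1667


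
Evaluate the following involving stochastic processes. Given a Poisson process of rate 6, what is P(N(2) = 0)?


P(N(t)=k) = (lambda*t)^k * exp(-lambda*t) / k!
lambda*t = 12
= 12^0 * exp(-12) / 0!
= 1 * 6.1442e-06 / 1
= 6.1442e-06

6.1442e-06


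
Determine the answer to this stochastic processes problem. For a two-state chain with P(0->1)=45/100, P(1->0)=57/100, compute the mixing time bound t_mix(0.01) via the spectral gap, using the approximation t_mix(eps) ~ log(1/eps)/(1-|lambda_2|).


lambda_2 = |1 - p01 - p10| = |1 - 0.4500 - 0.5700| = 0.0200
t_mix ~ log(1/eps)/(1 - |lambda_2|)
= log(100)/(1 - 0.0200) = 4.6052/0.9800
= 4.6992

4.6992


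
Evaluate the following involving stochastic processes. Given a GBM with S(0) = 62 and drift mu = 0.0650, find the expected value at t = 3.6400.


E[S(t)] = S(0) * exp(mu * t)
= 62 * exp(0.0650 * 3.6400)
= 62 * 1.2669
= 78.5499

78.5499


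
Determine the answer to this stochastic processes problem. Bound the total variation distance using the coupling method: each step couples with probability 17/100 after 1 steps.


TV distance bound <= (1-delta)^n
= (1 - 0.1700)^1
= 0.8300^1
= 0.8300

0.8300


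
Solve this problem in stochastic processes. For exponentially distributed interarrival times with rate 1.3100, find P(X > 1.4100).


P(X > t) = exp(-lambda * t)
= exp(-1.3100 * 1.4100)
= exp(-1.8471) = 0.1577

0.1577


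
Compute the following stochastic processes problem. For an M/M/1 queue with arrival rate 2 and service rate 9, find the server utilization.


rho = lambda/mu
= 2/9
= 0.2222

0.2222


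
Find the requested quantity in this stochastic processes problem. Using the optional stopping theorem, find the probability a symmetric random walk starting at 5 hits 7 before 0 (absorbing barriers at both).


By optional stopping theorem: E(M at tau) = M(0) = 5
P(hit 7)*7 + P(hit 0)*0 = 5
P(hit 7) = (5 - 0)/(7 - 0) = 5/7 = 0.7143

0.7143


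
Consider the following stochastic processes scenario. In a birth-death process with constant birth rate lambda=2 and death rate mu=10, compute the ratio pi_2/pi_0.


For birth-death process, pi_n/pi_0 = (lambda/mu)^n
= (2/10)^2
= 0.0400

0.0400


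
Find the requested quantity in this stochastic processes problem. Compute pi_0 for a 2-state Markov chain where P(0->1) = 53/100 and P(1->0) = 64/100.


Stationary distribution: pi_0 = p10/(p01+p10), pi_1 = p01/(p01+p10)
p01 = 0.5300, p10 = 0.6400
pi_0 = 0.5470

0.5470


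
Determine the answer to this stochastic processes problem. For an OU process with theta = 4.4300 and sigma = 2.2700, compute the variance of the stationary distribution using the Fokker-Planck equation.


Stationary variance = sigma^2 / (2*theta)
= 2.2700^2 / (2*4.4300)
= 5.1529 / 8.8600
= 0.5816

0.5816


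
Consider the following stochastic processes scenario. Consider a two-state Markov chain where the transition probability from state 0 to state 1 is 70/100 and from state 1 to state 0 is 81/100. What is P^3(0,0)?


Computing P^3 by matrix multiplication.
P = [[0.3000, 0.7000], [0.8100, 0.1900]]
After raising P to the power 3:
P^3(0,0) = 0.4749

0.4749


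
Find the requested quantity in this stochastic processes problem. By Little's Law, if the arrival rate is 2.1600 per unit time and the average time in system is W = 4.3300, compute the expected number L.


Little's Law: L = lambda * W
= 2.1600 * 4.3300
= 9.3528

9.3528


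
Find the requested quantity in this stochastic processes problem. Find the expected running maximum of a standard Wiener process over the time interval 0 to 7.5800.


E(max B(s)) = sqrt(2t/pi)
= sqrt(2*7.5800/pi)
= sqrt(4.8256)
= 2.1967

2.1967


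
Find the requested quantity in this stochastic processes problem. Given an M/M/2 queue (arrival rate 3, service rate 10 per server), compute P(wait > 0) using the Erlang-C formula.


a = lambda/mu = 0.3000
rho = a/c = 0.1500
Erlang-C formula applied:
C(c,a) = 0.0391

0.0391


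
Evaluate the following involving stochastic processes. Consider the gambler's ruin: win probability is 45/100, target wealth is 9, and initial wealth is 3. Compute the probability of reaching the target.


Gambler's ruin formula:
r = q/p = 0.5500/0.4500 = 1.2222
P(win) = (1 - r^i)/(1 - r^N)
= (1 - 1.2222^3)/(1 - 1.2222^9)
= 0.1624

0.1624


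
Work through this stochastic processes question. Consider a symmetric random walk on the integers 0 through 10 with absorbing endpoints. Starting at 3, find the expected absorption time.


For symmetric RW on 0,...,N with absorbing barriers, E(i) = i*(N-i)
E(3) = 3 * 7 = 21

21


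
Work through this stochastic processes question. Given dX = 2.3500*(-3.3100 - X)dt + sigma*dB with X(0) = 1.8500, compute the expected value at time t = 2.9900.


E[X(t)] = mu + (X(0) - mu)*exp(-theta*t)
= -3.3100 + (1.8500 - -3.3100)*exp(-2.3500*2.9900)
= -3.3100 + 5.1600 * 8.8803e-04
= -3.3054

-3.3054


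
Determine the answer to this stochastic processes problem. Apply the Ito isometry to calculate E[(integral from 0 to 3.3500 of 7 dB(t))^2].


By Ito isometry: E[(int f dB)^2] = int f^2 dt
= 7^2 * 3.3500
= 49 * 3.3500 = 164.1500

164.1500


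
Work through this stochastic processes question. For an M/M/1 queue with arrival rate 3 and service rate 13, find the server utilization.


rho = lambda/mu
= 3/13
= 0.2308

0.2308


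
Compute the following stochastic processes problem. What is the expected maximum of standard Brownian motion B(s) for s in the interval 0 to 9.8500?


E(max B(s)) = sqrt(2t/pi)
= sqrt(2*9.8500/pi)
= sqrt(6.2707)
= 2.5041

2.5041


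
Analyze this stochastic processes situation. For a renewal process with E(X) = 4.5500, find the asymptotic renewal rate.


Long-run renewal rate = 1/E(X)
= 1/4.5500
= 0.2198

0.2198


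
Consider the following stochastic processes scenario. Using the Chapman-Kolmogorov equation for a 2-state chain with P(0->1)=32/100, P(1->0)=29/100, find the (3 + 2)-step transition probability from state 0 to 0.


P^5 = P^3 * P^2
Computing via matrix multiplication of the transition matrix.
Entry (0,0) of P^5 = 0.4801

0.4801


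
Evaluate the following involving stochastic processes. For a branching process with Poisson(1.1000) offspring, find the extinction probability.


Since mu = 1.1000 > 1, extinction prob q < 1.
Solve s = exp(mu*(s-1)) iteratively.
q = 0.8239

0.8239


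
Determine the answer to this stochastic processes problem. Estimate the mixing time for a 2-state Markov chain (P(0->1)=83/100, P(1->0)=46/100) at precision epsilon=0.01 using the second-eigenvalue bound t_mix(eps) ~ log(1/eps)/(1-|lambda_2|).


lambda_2 = |1 - p01 - p10| = |1 - 0.8300 - 0.4600| = 0.2900
t_mix ~ log(1/eps)/(1 - |lambda_2|)
= log(100)/(1 - 0.2900) = 4.6052/0.7100
= 6.4862

6.4862


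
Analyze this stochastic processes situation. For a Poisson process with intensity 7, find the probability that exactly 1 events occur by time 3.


P(N(t)=k) = (lambda*t)^k * exp(-lambda*t) / k!
lambda*t = 21
= 21^1 * exp(-21) / 1!
= 21 * 7.5826e-10 / 1
= 1.5923e-08

1.5923e-08


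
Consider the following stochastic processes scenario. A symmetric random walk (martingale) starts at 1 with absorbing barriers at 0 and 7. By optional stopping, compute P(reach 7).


By optional stopping theorem: E(M at tau) = M(0) = 1
P(hit 7)*7 + P(hit 0)*0 = 1
P(hit 7) = (1 - 0)/(7 - 0) = 1/7 = 0.1429

0.1429


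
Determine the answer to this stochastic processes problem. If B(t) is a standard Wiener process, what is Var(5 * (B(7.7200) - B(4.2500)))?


Var(alpha*(B(t)-B(s))) = alpha^2 * (t-s)
= 5^2 * (7.7200 - 4.2500)
= 25 * 3.4700
= 86.7500

86.7500


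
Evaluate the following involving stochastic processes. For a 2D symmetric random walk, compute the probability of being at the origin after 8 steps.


P = C(8,4)^2 / 4^8
= 70^2 / 65536
= 4900 / 65536
= 0.0748

0.0748


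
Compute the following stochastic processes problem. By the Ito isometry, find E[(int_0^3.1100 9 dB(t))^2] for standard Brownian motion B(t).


By Ito isometry: E[(int f dB)^2] = int f^2 dt
= 9^2 * 3.1100
= 81 * 3.1100 = 251.9100

251.9100


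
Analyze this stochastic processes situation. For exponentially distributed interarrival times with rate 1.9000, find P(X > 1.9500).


P(X > t) = exp(-lambda * t)
= exp(-1.9000 * 1.9500)
= exp(-3.7050) = 0.0246

0.0246


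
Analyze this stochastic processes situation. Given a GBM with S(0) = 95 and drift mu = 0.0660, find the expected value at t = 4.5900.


E[S(t)] = S(0) * exp(mu * t)
= 95 * exp(0.0660 * 4.5900)
= 95 * 1.3538
= 128.6142

128.6142


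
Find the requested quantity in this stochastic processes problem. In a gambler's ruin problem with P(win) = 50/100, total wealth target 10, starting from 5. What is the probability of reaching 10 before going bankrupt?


p = 1/2: P(win) = i/N = 5/10
= 0.5000

0.5000


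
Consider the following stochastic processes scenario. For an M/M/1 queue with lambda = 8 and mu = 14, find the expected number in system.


rho = 8/14 = 0.5714
L = rho/(1-rho)
= 0.5714/0.4286
= 1.3333

1.3333


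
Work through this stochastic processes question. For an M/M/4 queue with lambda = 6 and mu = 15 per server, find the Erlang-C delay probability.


a = lambda/mu = 0.4000
rho = a/c = 0.1000
Erlang-C formula applied:
C(c,a) = 7.9444e-04

7.9444e-04


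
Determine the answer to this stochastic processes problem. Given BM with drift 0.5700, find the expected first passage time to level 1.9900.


Expected first passage time = a/mu
= 1.9900/0.5700
= 3.4912

3.4912


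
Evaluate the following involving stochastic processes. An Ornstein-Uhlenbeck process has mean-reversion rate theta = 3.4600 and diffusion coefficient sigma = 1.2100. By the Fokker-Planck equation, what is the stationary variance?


Stationary variance = sigma^2 / (2*theta)
= 1.2100^2 / (2*3.4600)
= 1.4641 / 6.9200
= 0.2116

0.2116


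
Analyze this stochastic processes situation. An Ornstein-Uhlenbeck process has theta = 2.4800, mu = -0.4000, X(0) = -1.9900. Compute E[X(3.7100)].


E[X(t)] = mu + (X(0) - mu)*exp(-theta*t)
= -0.4000 + (-1.9900 - -0.4000)*exp(-2.4800*3.7100)
= -0.4000 + -1.5900 * 1.0096e-04
= -0.4002

-0.4002
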